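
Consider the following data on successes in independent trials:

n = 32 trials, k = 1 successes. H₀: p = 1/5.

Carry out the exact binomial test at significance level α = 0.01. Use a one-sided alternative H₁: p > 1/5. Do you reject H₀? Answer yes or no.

reject H₀: no

Exact binomial: n=32, k=1, p₀=1/5=0.2000
P(X≥1) from Σ C(n,i)·p₀^i·(1−p₀)^(n−i)
p-value (one-sided, H₁ greater) = 0.99921
At α=0.01: p ≥ α → fail to reject H₀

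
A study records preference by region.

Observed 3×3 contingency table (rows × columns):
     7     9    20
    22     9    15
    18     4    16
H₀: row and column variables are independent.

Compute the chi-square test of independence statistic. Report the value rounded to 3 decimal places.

test statistic = 9.787

Row totals [36, 46, 38], col totals [47, 22, 51], n=120
χ² = (7−14.10)²/14.10 + (9−6.60)²/6.60 + (20−15.30)²/15.30 + (22−18.02)²/18.02 + (9−8.43)²/8.43 + (15−19.55)²/19.55 + (18−14.88)²/14.88 + (4−6.97)²/6.97 + (16−16.15)²/16.15 = 9.7868
df = 4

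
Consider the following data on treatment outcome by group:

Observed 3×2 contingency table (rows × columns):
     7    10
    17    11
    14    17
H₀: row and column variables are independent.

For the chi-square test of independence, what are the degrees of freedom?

degrees of freedom = 2

df = (r−1)(c−1) = (3−1)·(2−1) = 2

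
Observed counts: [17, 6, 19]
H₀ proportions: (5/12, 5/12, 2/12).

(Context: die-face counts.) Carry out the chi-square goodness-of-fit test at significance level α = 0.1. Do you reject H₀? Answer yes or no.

reject H₀: yes

n = 42; E_i = n·p_i = [17.50, 17.50, 7.00]
χ² = (17−17.50)²/17.50 + (6−17.50)²/17.50 + (19−7.00)²/7.00 = 28.1429
df = 2
p-value (upper-tail) = 0.00000
At α=0.1: p < α → reject H₀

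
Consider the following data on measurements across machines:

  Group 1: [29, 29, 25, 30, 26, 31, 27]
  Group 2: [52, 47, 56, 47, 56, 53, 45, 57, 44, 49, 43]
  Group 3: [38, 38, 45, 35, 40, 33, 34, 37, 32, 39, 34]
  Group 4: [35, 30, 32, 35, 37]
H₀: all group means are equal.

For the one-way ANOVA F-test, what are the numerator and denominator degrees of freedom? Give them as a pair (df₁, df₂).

k = 4 groups, N = 34 total
df = (k−1, N−k) = (4−1, 34−4) = (3, 30)

degrees of freedom = [3, 30]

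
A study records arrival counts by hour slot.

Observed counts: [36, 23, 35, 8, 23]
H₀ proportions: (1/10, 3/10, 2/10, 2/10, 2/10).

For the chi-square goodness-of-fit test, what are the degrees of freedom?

degrees of freedom = 4

df = k − 1 = 5 − 1 = 4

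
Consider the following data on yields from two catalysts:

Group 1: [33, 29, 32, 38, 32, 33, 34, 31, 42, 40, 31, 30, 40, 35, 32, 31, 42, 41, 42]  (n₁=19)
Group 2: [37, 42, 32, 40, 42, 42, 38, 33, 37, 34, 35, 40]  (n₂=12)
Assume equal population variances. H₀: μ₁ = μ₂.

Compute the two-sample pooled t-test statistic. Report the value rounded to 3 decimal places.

x̄₁=35.158, s₁=4.634, n₁=19
x̄₂=37.667, s₂=3.601, n₂=12
s_p² = [18·4.634² + 11·3.601²]/29 = 18.2480
SE = √(s_p²·(1/19+1/12)) = 1.5751
t = (35.158−37.667)/1.5751 = -1.5927
df = 29

test statistic = -1.593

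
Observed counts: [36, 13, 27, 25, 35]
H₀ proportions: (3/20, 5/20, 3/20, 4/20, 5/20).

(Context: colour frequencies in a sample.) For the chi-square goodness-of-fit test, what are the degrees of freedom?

degrees of freedom = 4

df = k − 1 = 5 − 1 = 4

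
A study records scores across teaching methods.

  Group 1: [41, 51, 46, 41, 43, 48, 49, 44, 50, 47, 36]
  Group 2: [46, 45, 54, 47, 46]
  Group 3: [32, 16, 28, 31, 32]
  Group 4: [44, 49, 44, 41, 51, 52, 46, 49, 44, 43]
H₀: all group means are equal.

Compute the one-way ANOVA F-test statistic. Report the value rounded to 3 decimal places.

test statistic = 22.345

Group means [45.09, 47.60, 27.80, 46.30], grand mean 43.097
SSB = Σnᵢ(x̄ᵢ−x̄)² = 1417.701; SSW = ΣΣ(x−x̄ᵢ)² = 571.009
MSB = 1417.701/3 = 472.5669; MSW = 571.009/27 = 21.1485
F = MSB/MSW = 22.3452
df = (3, 27)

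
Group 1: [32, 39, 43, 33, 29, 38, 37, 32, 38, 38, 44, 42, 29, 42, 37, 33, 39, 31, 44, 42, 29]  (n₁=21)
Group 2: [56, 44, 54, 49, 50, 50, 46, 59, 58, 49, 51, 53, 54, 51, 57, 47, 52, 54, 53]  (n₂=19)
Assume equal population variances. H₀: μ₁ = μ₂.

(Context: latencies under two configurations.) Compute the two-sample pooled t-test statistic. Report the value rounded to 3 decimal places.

x̄₁=36.714, s₁=5.139, n₁=21
x̄₂=51.947, s₂=4.034, n₂=19
s_p² = [20·5.139² + 18·4.034²]/38 = 21.6114
SE = √(s_p²·(1/21+1/19)) = 1.4719
t = (36.714−51.947)/1.4719 = -10.3491
df = 38

test statistic = -10.349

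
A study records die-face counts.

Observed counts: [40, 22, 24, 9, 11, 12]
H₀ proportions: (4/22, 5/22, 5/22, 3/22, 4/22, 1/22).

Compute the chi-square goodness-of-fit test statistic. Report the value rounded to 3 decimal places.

test statistic = 33.623

n = 118; E_i = n·p_i = [21.45, 26.82, 26.82, 16.09, 21.45, 5.36]
χ² = (40−21.45)²/21.45 + (22−26.82)²/26.82 + (24−26.82)²/26.82 + (9−16.09)²/16.09 + (11−21.45)²/21.45 + (12−5.36)²/5.36 = 33.6229
df = 5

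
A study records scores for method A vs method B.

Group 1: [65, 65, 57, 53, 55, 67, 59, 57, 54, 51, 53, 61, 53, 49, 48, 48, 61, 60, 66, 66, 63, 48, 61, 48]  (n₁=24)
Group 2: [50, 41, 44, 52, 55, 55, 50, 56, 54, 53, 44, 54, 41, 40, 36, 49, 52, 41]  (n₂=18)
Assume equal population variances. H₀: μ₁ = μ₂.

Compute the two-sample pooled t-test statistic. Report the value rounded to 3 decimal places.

test statistic = 4.400

x̄₁=57.000, s₁=6.501, n₁=24
x̄₂=48.167, s₂=6.355, n₂=18
s_p² = [23·6.501² + 17·6.355²]/40 = 41.4625
SE = √(s_p²·(1/24+1/18)) = 2.0078
t = (57.000−48.167)/2.0078 = 4.3996
df = 40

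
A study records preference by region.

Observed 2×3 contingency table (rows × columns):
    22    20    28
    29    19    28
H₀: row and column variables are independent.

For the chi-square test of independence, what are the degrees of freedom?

degrees of freedom = 2

df = (r−1)(c−1) = (2−1)·(3−1) = 2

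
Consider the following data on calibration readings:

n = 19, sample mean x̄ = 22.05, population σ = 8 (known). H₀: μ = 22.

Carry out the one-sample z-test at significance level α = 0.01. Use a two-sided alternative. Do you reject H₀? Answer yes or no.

SE = σ/√n = 8/√19 = 1.8353
z = (x̄−μ₀)/SE = (22.05−22)/1.8353 = 0.0272
p-value (two-sided) = 0.97827
At α=0.01: p ≥ α → fail to reject H₀

reject H₀: no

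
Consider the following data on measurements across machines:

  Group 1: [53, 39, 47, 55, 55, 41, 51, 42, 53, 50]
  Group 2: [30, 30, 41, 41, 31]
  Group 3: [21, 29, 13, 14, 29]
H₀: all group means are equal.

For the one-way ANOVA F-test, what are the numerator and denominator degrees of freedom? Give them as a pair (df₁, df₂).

k = 3 groups, N = 20 total
df = (k−1, N−k) = (3−1, 20−3) = (2, 17)

degrees of freedom = [2, 17]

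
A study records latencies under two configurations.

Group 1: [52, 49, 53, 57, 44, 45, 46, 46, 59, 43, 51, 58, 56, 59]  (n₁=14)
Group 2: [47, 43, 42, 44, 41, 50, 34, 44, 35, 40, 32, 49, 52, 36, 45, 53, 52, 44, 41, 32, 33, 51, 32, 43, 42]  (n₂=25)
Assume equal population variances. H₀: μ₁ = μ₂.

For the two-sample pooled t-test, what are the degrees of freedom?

df = n₁ + n₂ − 2 = 14 + 25 − 2 = 37

degrees of freedom = 37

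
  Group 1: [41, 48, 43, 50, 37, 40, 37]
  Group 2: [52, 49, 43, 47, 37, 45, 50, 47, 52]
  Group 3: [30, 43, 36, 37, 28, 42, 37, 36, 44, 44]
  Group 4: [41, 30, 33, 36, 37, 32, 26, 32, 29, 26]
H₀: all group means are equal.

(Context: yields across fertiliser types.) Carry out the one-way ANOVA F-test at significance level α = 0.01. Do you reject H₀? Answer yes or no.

reject H₀: yes

Group means [42.29, 46.89, 37.70, 32.20], grand mean 39.361
SSB = Σnᵢ(x̄ᵢ−x̄)² = 1110.288; SSW = ΣΣ(x−x̄ᵢ)² = 832.017
MSB = 1110.288/3 = 370.0960; MSW = 832.017/32 = 26.0005
F = MSB/MSW = 14.2342
df = (3, 32)
p-value (upper-tail) = 0.00000
At α=0.01: p < α → reject H₀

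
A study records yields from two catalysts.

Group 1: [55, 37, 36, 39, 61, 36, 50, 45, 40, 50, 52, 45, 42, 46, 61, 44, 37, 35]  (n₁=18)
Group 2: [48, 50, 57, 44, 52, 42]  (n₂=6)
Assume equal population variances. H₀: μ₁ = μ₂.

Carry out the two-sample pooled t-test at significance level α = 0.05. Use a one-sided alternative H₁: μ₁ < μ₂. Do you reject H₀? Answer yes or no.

x̄₁=45.056, s₁=8.306, n₁=18
x̄₂=48.833, s₂=5.456, n₂=6
s_p² = [17·8.306² + 5·5.456²]/22 = 60.0808
SE = √(s_p²·(1/18+1/6)) = 3.6539
t = (45.056−48.833)/3.6539 = -1.0339
df = 22
p-value (one-sided, H₁ less) = 0.15621
At α=0.05: p ≥ α → fail to reject H₀

reject H₀: no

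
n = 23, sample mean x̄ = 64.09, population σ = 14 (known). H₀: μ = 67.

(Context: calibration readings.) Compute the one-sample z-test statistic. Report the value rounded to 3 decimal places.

test statistic = -0.997

SE = σ/√n = 14/√23 = 2.9192
z = (x̄−μ₀)/SE = (64.09−67)/2.9192 = -0.9968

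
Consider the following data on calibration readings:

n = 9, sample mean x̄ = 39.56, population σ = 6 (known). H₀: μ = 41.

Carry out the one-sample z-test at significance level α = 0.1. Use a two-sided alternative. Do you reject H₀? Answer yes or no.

reject H₀: no

SE = σ/√n = 6/√9 = 2.0000
z = (x̄−μ₀)/SE = (39.56−41)/2.0000 = -0.7200
p-value (two-sided) = 0.47152
At α=0.1: p ≥ α → fail to reject H₀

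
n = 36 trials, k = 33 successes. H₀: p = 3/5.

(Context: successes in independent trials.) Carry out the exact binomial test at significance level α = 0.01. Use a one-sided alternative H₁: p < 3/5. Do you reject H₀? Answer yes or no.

Exact binomial: n=36, k=33, p₀=3/5=0.6000
P(X≤33) from Σ C(n,i)·p₀^i·(1−p₀)^(n−i)
p-value (one-sided, H₁ less) = 1.00000
At α=0.01: p ≥ α → fail to reject H₀

reject H₀: no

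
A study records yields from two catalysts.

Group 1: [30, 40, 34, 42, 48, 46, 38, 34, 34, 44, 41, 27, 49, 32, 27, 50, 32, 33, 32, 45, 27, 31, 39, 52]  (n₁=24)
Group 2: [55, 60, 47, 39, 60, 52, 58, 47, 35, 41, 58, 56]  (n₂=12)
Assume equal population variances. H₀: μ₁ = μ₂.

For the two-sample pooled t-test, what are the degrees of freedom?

df = n₁ + n₂ − 2 = 24 + 12 − 2 = 34

degrees of freedom = 34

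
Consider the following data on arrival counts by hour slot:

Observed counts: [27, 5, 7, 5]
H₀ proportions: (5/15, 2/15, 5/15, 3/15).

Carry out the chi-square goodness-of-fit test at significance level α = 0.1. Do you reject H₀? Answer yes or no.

n = 44; E_i = n·p_i = [14.67, 5.87, 14.67, 8.80]
χ² = (27−14.67)²/14.67 + (5−5.87)²/5.87 + (7−14.67)²/14.67 + (5−8.80)²/8.80 = 16.1477
df = 3
p-value (upper-tail) = 0.00106
At α=0.1: p < α → reject H₀

reject H₀: yes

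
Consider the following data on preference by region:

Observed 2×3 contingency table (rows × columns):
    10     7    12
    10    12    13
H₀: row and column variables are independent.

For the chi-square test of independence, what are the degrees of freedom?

df = (r−1)(c−1) = (2−1)·(3−1) = 2

degrees of freedom = 2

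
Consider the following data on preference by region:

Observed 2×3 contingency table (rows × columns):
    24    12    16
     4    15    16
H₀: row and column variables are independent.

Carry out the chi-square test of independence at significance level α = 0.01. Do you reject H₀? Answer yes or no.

reject H₀: yes

Row totals [52, 35], col totals [28, 27, 32], n=87
χ² = (24−16.74)²/16.74 + (12−16.14)²/16.14 + (16−19.13)²/19.13 + (4−11.26)²/11.26 + (15−10.86)²/10.86 + (16−12.87)²/12.87 = 11.7457
df = 2
p-value (upper-tail) = 0.00281
At α=0.01: p < α → reject H₀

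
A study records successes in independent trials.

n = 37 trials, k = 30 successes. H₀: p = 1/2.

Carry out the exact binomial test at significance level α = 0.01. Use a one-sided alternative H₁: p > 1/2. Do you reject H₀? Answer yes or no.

Exact binomial: n=37, k=30, p₀=1/2=0.5000
P(X≥30) from Σ C(n,i)·p₀^i·(1−p₀)^(n−i)
p-value (one-sided, H₁ greater) = 0.00010
At α=0.01: p < α → reject H₀

reject H₀: yes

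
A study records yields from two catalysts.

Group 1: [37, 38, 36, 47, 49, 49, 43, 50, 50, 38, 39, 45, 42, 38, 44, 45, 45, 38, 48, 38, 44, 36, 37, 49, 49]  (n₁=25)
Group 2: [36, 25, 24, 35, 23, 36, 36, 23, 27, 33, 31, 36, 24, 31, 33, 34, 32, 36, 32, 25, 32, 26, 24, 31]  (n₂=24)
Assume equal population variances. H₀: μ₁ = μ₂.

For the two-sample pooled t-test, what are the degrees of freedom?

df = n₁ + n₂ − 2 = 25 + 24 − 2 = 47

degrees of freedom = 47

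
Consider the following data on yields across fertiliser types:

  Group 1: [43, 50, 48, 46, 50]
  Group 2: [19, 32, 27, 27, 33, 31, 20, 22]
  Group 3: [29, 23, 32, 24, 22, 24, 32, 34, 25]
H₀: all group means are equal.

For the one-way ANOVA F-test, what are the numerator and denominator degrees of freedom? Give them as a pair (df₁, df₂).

degrees of freedom = [2, 19]

k = 3 groups, N = 22 total
df = (k−1, N−k) = (3−1, 22−3) = (2, 19)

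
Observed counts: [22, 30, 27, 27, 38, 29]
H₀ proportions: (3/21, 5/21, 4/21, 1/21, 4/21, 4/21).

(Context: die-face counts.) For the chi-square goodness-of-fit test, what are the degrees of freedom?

degrees of freedom = 5

df = k − 1 = 6 − 1 = 5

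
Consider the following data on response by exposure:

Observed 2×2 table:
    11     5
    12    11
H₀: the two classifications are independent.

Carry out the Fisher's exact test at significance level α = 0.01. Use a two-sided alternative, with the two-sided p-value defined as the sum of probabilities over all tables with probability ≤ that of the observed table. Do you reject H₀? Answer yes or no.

reject H₀: no

Margins: r₁=16, r₂=23, c₁=23, c₂=16, n=39
p_obs = C(16,11)·C(23,12)/C(39,23); sum pmf over tables with pmf ≤ p_obs
p-value (two-sided) = 0.34182
At α=0.01: p ≥ α → fail to reject H₀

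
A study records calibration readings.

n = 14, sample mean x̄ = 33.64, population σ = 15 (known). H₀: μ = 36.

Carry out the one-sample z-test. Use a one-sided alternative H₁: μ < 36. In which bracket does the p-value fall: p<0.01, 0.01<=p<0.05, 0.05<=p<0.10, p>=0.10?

p-value bracket: p>=0.10

SE = σ/√n = 15/√14 = 4.0089
z = (x̄−μ₀)/SE = (33.64−36)/4.0089 = -0.5887
p-value (one-sided, H₁ less) = 0.27804
→ bracket: p>=0.10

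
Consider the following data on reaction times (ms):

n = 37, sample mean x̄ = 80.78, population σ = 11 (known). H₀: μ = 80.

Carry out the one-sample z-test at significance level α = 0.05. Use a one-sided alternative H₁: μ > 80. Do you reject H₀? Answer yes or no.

SE = σ/√n = 11/√37 = 1.8084
z = (x̄−μ₀)/SE = (80.78−80)/1.8084 = 0.4313
p-value (one-sided, H₁ greater) = 0.33312
At α=0.05: p ≥ α → fail to reject H₀

reject H₀: no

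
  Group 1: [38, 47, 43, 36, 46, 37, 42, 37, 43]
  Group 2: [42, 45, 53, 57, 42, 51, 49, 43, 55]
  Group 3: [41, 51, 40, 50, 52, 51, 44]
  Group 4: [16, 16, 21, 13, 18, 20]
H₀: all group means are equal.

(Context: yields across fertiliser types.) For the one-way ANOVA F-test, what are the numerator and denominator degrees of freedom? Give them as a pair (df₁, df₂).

degrees of freedom = [3, 27]

k = 4 groups, N = 31 total
df = (k−1, N−k) = (4−1, 31−4) = (3, 27)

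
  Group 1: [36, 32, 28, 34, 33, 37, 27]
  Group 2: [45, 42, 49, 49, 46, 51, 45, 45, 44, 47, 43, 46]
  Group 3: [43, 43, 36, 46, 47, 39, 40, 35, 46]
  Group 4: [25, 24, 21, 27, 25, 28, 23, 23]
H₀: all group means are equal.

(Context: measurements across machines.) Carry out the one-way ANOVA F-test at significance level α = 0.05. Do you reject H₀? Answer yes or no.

Group means [32.43, 46.00, 41.67, 24.50], grand mean 37.500
SSB = Σnᵢ(x̄ᵢ−x̄)² = 2555.286; SSW = ΣΣ(x−x̄ᵢ)² = 353.714
MSB = 2555.286/3 = 851.7619; MSW = 353.714/32 = 11.0536
F = MSB/MSW = 77.0576
df = (3, 32)
p-value (upper-tail) = 0.00000
At α=0.05: p < α → reject H₀

reject H₀: yes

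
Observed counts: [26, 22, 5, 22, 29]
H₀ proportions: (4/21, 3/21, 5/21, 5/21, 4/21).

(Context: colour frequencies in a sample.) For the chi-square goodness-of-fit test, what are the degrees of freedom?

df = k − 1 = 5 − 1 = 4

degrees of freedom = 4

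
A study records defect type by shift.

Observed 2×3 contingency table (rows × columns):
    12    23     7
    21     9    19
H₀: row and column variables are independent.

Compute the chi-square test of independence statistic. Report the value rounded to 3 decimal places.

test statistic = 13.660

Row totals [42, 49], col totals [33, 32, 26], n=91
χ² = (12−15.23)²/15.23 + (23−14.77)²/14.77 + (7−12.00)²/12.00 + (21−17.77)²/17.77 + (9−17.23)²/17.23 + (19−14.00)²/14.00 = 13.6604
df = 2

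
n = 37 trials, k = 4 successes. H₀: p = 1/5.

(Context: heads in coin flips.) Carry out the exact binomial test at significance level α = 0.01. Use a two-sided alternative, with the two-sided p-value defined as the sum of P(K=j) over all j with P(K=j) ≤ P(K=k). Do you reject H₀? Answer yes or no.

reject H₀: no

Exact binomial: n=37, k=4, p₀=1/5=0.2000
P(X=j) = C(n,j)·p₀^j·(1−p₀)^(n−j); p = Σ P(X=j) over j with P(X=j) ≤ P(X=4)
p-value (two-sided) = 0.21661
At α=0.01: p ≥ α → fail to reject H₀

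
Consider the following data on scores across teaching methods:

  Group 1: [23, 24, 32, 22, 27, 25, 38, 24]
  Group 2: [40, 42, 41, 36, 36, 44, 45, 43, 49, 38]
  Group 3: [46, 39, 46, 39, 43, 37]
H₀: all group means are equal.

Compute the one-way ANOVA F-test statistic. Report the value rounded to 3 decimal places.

Group means [26.88, 41.40, 41.67], grand mean 36.625
SSB = Σnᵢ(x̄ᵢ−x̄)² = 1141.017; SSW = ΣΣ(x−x̄ᵢ)² = 436.608
MSB = 1141.017/2 = 570.5083; MSW = 436.608/21 = 20.7909
F = MSB/MSW = 27.4403
df = (2, 21)

test statistic = 27.440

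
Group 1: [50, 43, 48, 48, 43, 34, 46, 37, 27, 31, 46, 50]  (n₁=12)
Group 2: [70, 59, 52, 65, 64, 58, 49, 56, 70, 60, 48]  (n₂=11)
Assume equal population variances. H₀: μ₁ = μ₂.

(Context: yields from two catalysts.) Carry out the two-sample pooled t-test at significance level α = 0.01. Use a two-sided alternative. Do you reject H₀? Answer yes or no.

x̄₁=41.917, s₁=7.798, n₁=12
x̄₂=59.182, s₂=7.640, n₂=11
s_p² = [11·7.798² + 10·7.640²]/21 = 59.6454
SE = √(s_p²·(1/12+1/11)) = 3.2238
t = (41.917−59.182)/3.2238 = -5.3556
df = 21
p-value (two-sided) = 0.00003
At α=0.01: p < α → reject H₀

reject H₀: yes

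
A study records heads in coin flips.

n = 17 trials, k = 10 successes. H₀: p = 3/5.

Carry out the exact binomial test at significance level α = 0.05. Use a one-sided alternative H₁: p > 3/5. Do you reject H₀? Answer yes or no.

reject H₀: no

Exact binomial: n=17, k=10, p₀=3/5=0.6000
P(X≥10) from Σ C(n,i)·p₀^i·(1−p₀)^(n−i)
p-value (one-sided, H₁ greater) = 0.64051
At α=0.05: p ≥ α → fail to reject H₀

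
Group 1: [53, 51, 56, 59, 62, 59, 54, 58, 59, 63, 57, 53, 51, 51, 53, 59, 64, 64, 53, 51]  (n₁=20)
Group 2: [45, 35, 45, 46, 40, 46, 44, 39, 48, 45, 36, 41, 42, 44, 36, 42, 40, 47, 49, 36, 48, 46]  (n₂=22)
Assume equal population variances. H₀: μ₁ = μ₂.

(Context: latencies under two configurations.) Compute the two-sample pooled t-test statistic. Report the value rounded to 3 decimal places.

test statistic = 10.086

x̄₁=56.500, s₁=4.525, n₁=20
x̄₂=42.727, s₂=4.322, n₂=22
s_p² = [19·4.525² + 21·4.322²]/40 = 19.5341
SE = √(s_p²·(1/20+1/22)) = 1.3655
t = (56.500−42.727)/1.3655 = 10.0861
df = 40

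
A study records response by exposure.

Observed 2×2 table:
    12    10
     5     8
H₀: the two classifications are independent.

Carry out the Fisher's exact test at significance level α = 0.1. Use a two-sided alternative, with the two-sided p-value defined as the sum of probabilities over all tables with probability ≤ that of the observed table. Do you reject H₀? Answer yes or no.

Margins: r₁=22, r₂=13, c₁=17, c₂=18, n=35
p_obs = C(22,12)·C(13,5)/C(35,17); sum pmf over tables with pmf ≤ p_obs
p-value (two-sided) = 0.48868
At α=0.1: p ≥ α → fail to reject H₀

reject H₀: no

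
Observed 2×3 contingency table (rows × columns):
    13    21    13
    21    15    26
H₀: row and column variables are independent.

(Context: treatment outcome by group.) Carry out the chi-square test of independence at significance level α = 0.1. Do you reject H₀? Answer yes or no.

reject H₀: yes

Row totals [47, 62], col totals [34, 36, 39], n=109
χ² = (13−14.66)²/14.66 + (21−15.52)²/15.52 + (13−16.82)²/16.82 + (21−19.34)²/19.34 + (15−20.48)²/20.48 + (26−22.18)²/22.18 = 5.2509
df = 2
p-value (upper-tail) = 0.07241
At α=0.1: p < α → reject H₀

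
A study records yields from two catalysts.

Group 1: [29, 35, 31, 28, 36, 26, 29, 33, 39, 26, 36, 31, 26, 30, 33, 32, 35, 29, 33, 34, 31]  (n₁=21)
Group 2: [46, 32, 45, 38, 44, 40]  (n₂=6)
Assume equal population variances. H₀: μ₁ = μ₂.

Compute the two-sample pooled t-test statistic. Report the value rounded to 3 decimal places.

test statistic = -5.027

x̄₁=31.524, s₁=3.600, n₁=21
x̄₂=40.833, s₂=5.307, n₂=6
s_p² = [20·3.600² + 5·5.307²]/25 = 16.0029
SE = √(s_p²·(1/21+1/6)) = 1.8518
t = (31.524−40.833)/1.8518 = -5.0273
df = 25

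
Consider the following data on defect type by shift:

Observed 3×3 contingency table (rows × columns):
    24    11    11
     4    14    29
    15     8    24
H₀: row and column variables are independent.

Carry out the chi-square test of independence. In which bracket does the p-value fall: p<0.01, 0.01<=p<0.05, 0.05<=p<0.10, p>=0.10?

p-value bracket: p<0.01

Row totals [46, 47, 47], col totals [43, 33, 64], n=140
χ² = (24−14.13)²/14.13 + (11−10.84)²/10.84 + (11−21.03)²/21.03 + (4−14.44)²/14.44 + (14−11.08)²/11.08 + (29−21.49)²/21.49 + (15−14.44)²/14.44 + (8−11.08)²/11.08 + (24−21.49)²/21.49 = 23.7962
df = 4
p-value (upper-tail) = 0.00009
→ bracket: p<0.01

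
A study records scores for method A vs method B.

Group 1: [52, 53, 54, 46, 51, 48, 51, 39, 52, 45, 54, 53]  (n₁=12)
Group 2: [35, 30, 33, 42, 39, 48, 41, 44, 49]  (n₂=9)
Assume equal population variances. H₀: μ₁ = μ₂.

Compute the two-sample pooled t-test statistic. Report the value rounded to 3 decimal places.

x̄₁=49.833, s₁=4.529, n₁=12
x̄₂=40.111, s₂=6.528, n₂=9
s_p² = [11·4.529² + 8·6.528²]/19 = 29.8187
SE = √(s_p²·(1/12+1/9)) = 2.4079
t = (49.833−40.111)/2.4079 = 4.0376
df = 19

test statistic = 4.038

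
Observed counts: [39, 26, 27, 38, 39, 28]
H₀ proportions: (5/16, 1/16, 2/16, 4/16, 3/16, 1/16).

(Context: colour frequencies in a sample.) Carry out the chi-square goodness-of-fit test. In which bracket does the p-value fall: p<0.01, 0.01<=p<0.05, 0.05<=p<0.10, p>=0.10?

n = 197; E_i = n·p_i = [61.56, 12.31, 24.62, 49.25, 36.94, 12.31]
χ² = (39−61.56)²/61.56 + (26−12.31)²/12.31 + (27−24.62)²/24.62 + (38−49.25)²/49.25 + (39−36.94)²/36.94 + (28−12.31)²/12.31 = 46.3868
df = 5
p-value (upper-tail) = 0.00000
→ bracket: p<0.01

p-value bracket: p<0.01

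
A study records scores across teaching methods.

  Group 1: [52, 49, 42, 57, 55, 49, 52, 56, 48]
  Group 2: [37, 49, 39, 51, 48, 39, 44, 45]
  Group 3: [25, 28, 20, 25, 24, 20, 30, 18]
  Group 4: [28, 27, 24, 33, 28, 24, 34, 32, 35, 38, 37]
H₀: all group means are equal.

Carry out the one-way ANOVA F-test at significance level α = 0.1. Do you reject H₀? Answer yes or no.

reject H₀: yes

Group means [51.11, 44.00, 23.75, 30.91], grand mean 37.278
SSB = Σnᵢ(x̄ᵢ−x̄)² = 3993.924; SSW = ΣΣ(x−x̄ᵢ)² = 735.298
MSB = 3993.924/3 = 1331.3081; MSW = 735.298/32 = 22.9781
F = MSB/MSW = 57.9382
df = (3, 32)
p-value (upper-tail) = 0.00000
At α=0.1: p < α → reject H₀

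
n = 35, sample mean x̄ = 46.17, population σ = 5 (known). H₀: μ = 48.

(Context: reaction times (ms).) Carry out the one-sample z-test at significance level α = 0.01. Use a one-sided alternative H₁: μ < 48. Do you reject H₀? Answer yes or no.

SE = σ/√n = 5/√35 = 0.8452
z = (x̄−μ₀)/SE = (46.17−48)/0.8452 = -2.1653
p-value (one-sided, H₁ less) = 0.01518
At α=0.01: p ≥ α → fail to reject H₀

reject H₀: no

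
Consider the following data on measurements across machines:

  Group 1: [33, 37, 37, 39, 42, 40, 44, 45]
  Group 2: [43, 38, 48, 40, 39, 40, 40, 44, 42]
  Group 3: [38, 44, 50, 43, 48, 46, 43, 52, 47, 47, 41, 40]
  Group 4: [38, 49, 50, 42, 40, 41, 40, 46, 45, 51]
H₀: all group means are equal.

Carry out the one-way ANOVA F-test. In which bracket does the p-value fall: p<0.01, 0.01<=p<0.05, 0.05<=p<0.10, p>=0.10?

Group means [39.62, 41.56, 44.92, 44.20], grand mean 42.872
SSB = Σnᵢ(x̄ᵢ−x̄)² = 167.745; SSW = ΣΣ(x−x̄ᵢ)² = 574.614
MSB = 167.745/3 = 55.9150; MSW = 574.614/35 = 16.4175
F = MSB/MSW = 3.4058
df = (3, 35)
p-value (upper-tail) = 0.02814
→ bracket: 0.01<=p<0.05

p-value bracket: 0.01<=p<0.05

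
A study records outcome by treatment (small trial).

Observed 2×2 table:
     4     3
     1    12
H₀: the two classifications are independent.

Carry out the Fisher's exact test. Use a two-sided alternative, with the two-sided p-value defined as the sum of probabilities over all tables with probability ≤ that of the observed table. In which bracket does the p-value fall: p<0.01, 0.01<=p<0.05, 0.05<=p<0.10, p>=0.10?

p-value bracket: 0.01<=p<0.05

Margins: r₁=7, r₂=13, c₁=5, c₂=15, n=20
p_obs = C(7,4)·C(13,1)/C(20,5); sum pmf over tables with pmf ≤ p_obs
p-value (two-sided) = 0.03070
→ bracket: 0.01<=p<0.05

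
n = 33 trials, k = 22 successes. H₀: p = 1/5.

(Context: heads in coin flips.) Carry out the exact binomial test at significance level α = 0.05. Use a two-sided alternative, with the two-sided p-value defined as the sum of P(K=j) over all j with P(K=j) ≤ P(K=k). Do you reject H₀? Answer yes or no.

reject H₀: yes

Exact binomial: n=33, k=22, p₀=1/5=0.2000
P(X=j) = C(n,j)·p₀^j·(1−p₀)^(n−j); p = Σ P(X=j) over j with P(X=j) ≤ P(X=22)
p-value (two-sided) = 0.00000
At α=0.05: p < α → reject H₀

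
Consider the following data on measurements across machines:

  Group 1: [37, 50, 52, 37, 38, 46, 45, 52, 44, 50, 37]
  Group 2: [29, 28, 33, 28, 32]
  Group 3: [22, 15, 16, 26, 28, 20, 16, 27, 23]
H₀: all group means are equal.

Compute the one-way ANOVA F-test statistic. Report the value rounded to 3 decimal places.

test statistic = 48.169

Group means [44.36, 30.00, 21.44], grand mean 33.240
SSB = Σnᵢ(x̄ᵢ−x̄)² = 2665.792; SSW = ΣΣ(x−x̄ᵢ)² = 608.768
MSB = 2665.792/2 = 1332.8962; MSW = 608.768/22 = 27.6713
F = MSB/MSW = 48.1690
df = (2, 22)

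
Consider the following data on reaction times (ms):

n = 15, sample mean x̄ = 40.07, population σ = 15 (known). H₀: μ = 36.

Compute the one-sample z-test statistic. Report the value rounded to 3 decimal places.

test statistic = 1.051

SE = σ/√n = 15/√15 = 3.8730
z = (x̄−μ₀)/SE = (40.07−36)/3.8730 = 1.0509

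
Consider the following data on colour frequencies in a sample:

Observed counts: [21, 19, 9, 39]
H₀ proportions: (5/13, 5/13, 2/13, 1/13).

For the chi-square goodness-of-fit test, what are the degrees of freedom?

degrees of freedom = 3

df = k − 1 = 4 − 1 = 3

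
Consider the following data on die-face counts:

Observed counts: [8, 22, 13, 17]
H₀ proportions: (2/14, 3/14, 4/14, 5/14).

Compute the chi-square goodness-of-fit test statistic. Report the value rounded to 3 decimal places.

test statistic = 8.456

n = 60; E_i = n·p_i = [8.57, 12.86, 17.14, 21.43]
χ² = (8−8.57)²/8.57 + (22−12.86)²/12.86 + (13−17.14)²/17.14 + (17−21.43)²/21.43 = 8.4561
df = 3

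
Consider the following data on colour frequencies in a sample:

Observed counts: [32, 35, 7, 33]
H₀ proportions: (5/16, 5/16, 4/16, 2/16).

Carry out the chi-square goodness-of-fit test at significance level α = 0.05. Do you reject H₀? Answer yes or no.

n = 107; E_i = n·p_i = [33.44, 33.44, 26.75, 13.38]
χ² = (32−33.44)²/33.44 + (35−33.44)²/33.44 + (7−26.75)²/26.75 + (33−13.38)²/13.38 = 43.5121
df = 3
p-value (upper-tail) = 0.00000
At α=0.05: p < α → reject H₀

reject H₀: yes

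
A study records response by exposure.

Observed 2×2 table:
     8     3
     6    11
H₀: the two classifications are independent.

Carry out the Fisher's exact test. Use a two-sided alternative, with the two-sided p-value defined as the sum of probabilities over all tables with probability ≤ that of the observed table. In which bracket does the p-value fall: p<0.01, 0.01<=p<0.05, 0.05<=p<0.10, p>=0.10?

Margins: r₁=11, r₂=17, c₁=14, c₂=14, n=28
p_obs = C(11,8)·C(17,6)/C(28,14); sum pmf over tables with pmf ≤ p_obs
p-value (two-sided) = 0.12011
→ bracket: p>=0.10

p-value bracket: p>=0.10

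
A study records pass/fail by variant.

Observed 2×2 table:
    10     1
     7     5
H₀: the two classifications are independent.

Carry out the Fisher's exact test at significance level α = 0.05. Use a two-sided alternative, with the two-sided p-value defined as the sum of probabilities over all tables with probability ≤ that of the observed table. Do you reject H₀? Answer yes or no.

Margins: r₁=11, r₂=12, c₁=17, c₂=6, n=23
p_obs = C(11,10)·C(12,7)/C(23,17); sum pmf over tables with pmf ≤ p_obs
p-value (two-sided) = 0.15495
At α=0.05: p ≥ α → fail to reject H₀

reject H₀: no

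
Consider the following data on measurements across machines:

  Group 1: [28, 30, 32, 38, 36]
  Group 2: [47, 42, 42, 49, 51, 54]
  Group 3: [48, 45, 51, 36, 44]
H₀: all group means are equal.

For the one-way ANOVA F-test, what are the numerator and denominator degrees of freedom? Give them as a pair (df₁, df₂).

k = 3 groups, N = 16 total
df = (k−1, N−k) = (3−1, 16−3) = (2, 13)

degrees of freedom = [2, 13]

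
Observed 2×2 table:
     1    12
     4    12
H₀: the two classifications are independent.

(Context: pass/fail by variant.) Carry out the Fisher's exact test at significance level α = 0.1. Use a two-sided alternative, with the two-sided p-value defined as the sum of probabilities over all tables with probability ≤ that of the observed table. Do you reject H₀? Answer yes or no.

reject H₀: no

Margins: r₁=13, r₂=16, c₁=5, c₂=24, n=29
p_obs = C(13,1)·C(16,4)/C(29,5); sum pmf over tables with pmf ≤ p_obs
p-value (two-sided) = 0.34319
At α=0.1: p ≥ α → fail to reject H₀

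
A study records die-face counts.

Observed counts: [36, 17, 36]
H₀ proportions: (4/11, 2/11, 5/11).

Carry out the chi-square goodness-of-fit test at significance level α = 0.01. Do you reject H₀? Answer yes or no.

n = 89; E_i = n·p_i = [32.36, 16.18, 40.45]
χ² = (36−32.36)²/32.36 + (17−16.18)²/16.18 + (36−40.45)²/40.45 = 0.9404
df = 2
p-value (upper-tail) = 0.62486
At α=0.01: p ≥ α → fail to reject H₀

reject H₀: no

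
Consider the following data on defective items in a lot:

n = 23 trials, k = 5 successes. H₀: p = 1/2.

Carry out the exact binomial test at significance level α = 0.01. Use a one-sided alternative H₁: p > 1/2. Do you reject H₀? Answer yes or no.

reject H₀: no

Exact binomial: n=23, k=5, p₀=1/2=0.5000
P(X≥5) from Σ C(n,i)·p₀^i·(1−p₀)^(n−i)
p-value (one-sided, H₁ greater) = 0.99870
At α=0.01: p ≥ α → fail to reject H₀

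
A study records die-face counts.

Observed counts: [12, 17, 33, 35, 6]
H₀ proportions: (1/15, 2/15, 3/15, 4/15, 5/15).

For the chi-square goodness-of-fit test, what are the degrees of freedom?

df = k − 1 = 5 − 1 = 4

degrees of freedom = 4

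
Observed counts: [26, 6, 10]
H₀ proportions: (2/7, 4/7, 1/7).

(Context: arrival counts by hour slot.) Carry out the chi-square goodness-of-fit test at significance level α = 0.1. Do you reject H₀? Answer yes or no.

reject H₀: yes

n = 42; E_i = n·p_i = [12.00, 24.00, 6.00]
χ² = (26−12.00)²/12.00 + (6−24.00)²/24.00 + (10−6.00)²/6.00 = 32.5000
df = 2
p-value (upper-tail) = 0.00000
At α=0.1: p < α → reject H₀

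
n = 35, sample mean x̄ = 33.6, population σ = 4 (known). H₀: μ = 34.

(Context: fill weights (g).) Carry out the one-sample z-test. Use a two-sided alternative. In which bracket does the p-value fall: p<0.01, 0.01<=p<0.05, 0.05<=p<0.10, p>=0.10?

SE = σ/√n = 4/√35 = 0.6761
z = (x̄−μ₀)/SE = (33.6−34)/0.6761 = -0.5916
p-value (two-sided) = 0.55411
→ bracket: p>=0.10

p-value bracket: p>=0.10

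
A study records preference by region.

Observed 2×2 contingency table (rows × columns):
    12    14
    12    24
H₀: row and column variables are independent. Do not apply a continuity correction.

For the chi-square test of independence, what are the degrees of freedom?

df = (r−1)(c−1) = (2−1)·(2−1) = 1

degrees of freedom = 1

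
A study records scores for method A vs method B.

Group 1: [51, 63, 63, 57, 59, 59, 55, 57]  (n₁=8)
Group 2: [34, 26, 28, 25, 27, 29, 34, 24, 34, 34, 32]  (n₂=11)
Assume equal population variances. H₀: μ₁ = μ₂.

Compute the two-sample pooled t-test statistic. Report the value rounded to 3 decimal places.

x̄₁=58.000, s₁=4.000, n₁=8
x̄₂=29.727, s₂=3.977, n₂=11
s_p² = [7·4.000² + 10·3.977²]/17 = 15.8930
SE = √(s_p²·(1/8+1/11)) = 1.8524
t = (58.000−29.727)/1.8524 = 15.2626
df = 17

test statistic = 15.263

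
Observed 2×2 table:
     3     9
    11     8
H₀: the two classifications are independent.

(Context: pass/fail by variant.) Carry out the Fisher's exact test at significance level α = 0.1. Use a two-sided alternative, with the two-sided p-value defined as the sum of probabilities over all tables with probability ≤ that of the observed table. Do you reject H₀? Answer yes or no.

Margins: r₁=12, r₂=19, c₁=14, c₂=17, n=31
p_obs = C(12,3)·C(19,11)/C(31,14); sum pmf over tables with pmf ≤ p_obs
p-value (two-sided) = 0.13782
At α=0.1: p ≥ α → fail to reject H₀

reject H₀: no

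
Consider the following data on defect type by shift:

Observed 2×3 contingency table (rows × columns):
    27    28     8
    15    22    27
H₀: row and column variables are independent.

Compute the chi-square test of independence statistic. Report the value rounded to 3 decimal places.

test statistic = 14.456

Row totals [63, 64], col totals [42, 50, 35], n=127
χ² = (27−20.83)²/20.83 + (28−24.80)²/24.80 + (8−17.36)²/17.36 + (15−21.17)²/21.17 + (22−25.20)²/25.20 + (27−17.64)²/17.64 = 14.4559
df = 2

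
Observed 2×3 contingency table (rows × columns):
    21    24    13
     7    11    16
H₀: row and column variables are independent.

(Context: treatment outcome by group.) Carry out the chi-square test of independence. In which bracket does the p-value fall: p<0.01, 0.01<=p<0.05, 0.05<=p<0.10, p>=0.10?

p-value bracket: 0.01<=p<0.05

Row totals [58, 34], col totals [28, 35, 29], n=92
χ² = (21−17.65)²/17.65 + (24−22.07)²/22.07 + (13−18.28)²/18.28 + (7−10.35)²/10.35 + (11−12.93)²/12.93 + (16−10.72)²/10.72 = 6.3073
df = 2
p-value (upper-tail) = 0.04270
→ bracket: 0.01<=p<0.05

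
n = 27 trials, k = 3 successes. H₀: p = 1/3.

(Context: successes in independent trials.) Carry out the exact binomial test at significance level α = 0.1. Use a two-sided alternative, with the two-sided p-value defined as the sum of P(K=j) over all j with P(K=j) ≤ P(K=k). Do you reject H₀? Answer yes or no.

reject H₀: yes

Exact binomial: n=27, k=3, p₀=1/3=0.3333
P(X=j) = C(n,j)·p₀^j·(1−p₀)^(n−j); p = Σ P(X=j) over j with P(X=j) ≤ P(X=3)
p-value (two-sided) = 0.01328
At α=0.1: p < α → reject H₀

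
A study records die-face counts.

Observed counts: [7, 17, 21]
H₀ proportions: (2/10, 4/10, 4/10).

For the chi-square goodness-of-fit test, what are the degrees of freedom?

degrees of freedom = 2

df = k − 1 = 3 − 1 = 2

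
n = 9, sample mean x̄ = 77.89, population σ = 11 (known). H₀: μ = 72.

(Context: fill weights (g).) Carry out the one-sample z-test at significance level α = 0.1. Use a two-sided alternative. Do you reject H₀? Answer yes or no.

reject H₀: no

SE = σ/√n = 11/√9 = 3.6667
z = (x̄−μ₀)/SE = (77.89−72)/3.6667 = 1.6064
p-value (two-sided) = 0.10819
At α=0.1: p ≥ α → fail to reject H₀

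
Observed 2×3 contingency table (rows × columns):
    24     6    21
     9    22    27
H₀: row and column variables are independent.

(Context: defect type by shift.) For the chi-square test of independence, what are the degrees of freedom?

degrees of freedom = 2

df = (r−1)(c−1) = (2−1)·(3−1) = 2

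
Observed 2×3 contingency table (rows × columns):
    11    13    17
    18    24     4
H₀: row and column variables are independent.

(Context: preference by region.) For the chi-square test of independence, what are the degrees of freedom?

degrees of freedom = 2

df = (r−1)(c−1) = (2−1)·(3−1) = 2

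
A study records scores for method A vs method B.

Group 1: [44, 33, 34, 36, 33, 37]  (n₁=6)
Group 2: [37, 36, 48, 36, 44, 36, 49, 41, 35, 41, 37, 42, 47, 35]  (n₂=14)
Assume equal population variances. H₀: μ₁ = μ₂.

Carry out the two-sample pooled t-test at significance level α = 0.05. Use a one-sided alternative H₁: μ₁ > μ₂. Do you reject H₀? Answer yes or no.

reject H₀: no

x̄₁=36.167, s₁=4.167, n₁=6
x̄₂=40.286, s₂=5.045, n₂=14
s_p² = [5·4.167² + 13·5.045²]/18 = 23.2050
SE = √(s_p²·(1/6+1/14)) = 2.3505
t = (36.167−40.286)/2.3505 = -1.7524
df = 18
p-value (one-sided, H₁ greater) = 0.95164
At α=0.05: p ≥ α → fail to reject H₀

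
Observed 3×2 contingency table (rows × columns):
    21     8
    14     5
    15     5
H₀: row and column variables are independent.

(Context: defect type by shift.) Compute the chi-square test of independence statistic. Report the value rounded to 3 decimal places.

test statistic = 0.041

Row totals [29, 19, 20], col totals [50, 18], n=68
χ² = (21−21.32)²/21.32 + (8−7.68)²/7.68 + (14−13.97)²/13.97 + (5−5.03)²/5.03 + (15−14.71)²/14.71 + (5−5.29)²/5.29 = 0.0410
df = 2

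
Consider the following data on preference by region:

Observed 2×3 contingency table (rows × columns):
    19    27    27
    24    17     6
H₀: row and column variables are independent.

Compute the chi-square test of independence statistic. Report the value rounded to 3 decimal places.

Row totals [73, 47], col totals [43, 44, 33], n=120
χ² = (19−26.16)²/26.16 + (27−26.77)²/26.77 + (27−20.07)²/20.07 + (24−16.84)²/16.84 + (17−17.23)²/17.23 + (6−12.93)²/12.93 = 11.1058
df = 2

test statistic = 11.106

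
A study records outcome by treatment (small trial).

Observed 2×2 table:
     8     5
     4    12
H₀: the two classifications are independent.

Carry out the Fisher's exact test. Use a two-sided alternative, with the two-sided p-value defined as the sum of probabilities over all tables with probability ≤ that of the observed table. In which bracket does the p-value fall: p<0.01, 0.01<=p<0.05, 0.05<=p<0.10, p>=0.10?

Margins: r₁=13, r₂=16, c₁=12, c₂=17, n=29
p_obs = C(13,8)·C(16,4)/C(29,12); sum pmf over tables with pmf ≤ p_obs
p-value (two-sided) = 0.06670
→ bracket: 0.05<=p<0.10

p-value bracket: 0.05<=p<0.10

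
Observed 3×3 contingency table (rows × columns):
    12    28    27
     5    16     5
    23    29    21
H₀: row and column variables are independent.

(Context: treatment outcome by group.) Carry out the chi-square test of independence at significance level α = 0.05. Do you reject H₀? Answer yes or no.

reject H₀: no

Row totals [67, 26, 73], col totals [40, 73, 53], n=166
χ² = (12−16.14)²/16.14 + (28−29.46)²/29.46 + (27−21.39)²/21.39 + (5−6.27)²/6.27 + (16−11.43)²/11.43 + (5−8.30)²/8.30 + (23−17.59)²/17.59 + (29−32.10)²/32.10 + (21−23.31)²/23.31 = 8.1909
df = 4
p-value (upper-tail) = 0.08483
At α=0.05: p ≥ α → fail to reject H₀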